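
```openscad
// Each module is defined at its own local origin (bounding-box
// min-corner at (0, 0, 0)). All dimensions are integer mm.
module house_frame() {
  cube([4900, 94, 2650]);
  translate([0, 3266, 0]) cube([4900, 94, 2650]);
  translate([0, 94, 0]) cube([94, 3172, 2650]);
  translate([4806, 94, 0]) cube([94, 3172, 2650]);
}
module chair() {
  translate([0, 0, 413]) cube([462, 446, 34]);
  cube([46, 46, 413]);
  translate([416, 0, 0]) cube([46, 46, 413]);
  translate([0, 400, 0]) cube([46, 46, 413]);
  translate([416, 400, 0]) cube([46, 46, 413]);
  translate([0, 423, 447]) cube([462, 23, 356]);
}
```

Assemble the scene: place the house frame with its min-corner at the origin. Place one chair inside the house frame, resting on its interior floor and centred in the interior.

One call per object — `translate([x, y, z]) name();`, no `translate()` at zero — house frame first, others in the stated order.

house_frame();
translate([2219, 1457, 0]) chair();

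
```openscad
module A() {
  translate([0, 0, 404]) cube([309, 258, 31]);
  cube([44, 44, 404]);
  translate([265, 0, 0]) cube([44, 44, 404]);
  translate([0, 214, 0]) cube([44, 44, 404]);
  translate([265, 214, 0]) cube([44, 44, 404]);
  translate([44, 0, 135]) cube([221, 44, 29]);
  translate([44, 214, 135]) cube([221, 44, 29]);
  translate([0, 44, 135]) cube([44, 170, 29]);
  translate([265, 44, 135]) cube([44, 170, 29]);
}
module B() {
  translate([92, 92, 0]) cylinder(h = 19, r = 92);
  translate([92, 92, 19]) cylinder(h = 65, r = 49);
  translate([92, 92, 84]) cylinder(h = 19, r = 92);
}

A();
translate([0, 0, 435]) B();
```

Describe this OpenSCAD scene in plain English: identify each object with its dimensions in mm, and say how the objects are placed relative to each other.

A is a four-legged stool. The seat is a 309×258×31 mm slab whose top surface is at z = 435 mm; four square legs, each 44×44 mm in cross-section, run from the floor (z = 0) to the underside of the seat, each flush with a corner of the seat. Four stretchers, 44 mm wide and 29 mm tall, connect adjacent legs with their undersides at z = 135 mm, each running between the inner faces of the legs it joins and aligned with the legs' outer faces on the other axis.

B is a spool: two coaxial disc flanges of radius 92 mm and thickness 19 mm, joined by a core cylinder of radius 49 mm and height 65 mm. The lower flange rests on z = 0 and the three cylinders share a vertical axis.

The spool is on top of the stool.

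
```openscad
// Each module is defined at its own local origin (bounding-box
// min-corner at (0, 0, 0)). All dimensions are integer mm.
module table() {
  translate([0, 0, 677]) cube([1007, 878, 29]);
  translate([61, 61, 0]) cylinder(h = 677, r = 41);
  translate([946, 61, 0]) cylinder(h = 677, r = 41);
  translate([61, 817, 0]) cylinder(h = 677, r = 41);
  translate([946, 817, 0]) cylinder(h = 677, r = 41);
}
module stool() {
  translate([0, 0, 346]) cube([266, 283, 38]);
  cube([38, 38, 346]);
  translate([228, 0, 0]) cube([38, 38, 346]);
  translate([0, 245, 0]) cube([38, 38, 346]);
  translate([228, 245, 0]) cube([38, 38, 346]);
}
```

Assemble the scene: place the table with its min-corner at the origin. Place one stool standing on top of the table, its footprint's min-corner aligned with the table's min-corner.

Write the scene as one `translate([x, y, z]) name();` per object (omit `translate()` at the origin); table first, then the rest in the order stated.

table();
translate([0, 0, 706]) stool();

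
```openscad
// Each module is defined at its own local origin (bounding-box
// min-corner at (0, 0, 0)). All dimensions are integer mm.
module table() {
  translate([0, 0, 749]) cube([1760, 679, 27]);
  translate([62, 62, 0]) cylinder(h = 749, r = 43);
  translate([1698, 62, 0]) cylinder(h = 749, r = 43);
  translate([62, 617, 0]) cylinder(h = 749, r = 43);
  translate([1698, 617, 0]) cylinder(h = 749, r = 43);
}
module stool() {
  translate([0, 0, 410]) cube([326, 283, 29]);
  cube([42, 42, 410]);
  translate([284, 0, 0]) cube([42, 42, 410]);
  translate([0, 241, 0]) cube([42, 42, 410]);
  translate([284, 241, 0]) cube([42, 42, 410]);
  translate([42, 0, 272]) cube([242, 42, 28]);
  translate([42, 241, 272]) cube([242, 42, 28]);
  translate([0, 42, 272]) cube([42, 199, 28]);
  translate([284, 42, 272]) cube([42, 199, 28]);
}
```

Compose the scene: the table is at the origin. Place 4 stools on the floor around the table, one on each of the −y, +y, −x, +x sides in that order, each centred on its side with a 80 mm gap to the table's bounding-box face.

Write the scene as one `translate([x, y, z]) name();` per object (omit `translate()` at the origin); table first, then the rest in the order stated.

table();
translate([717, -363, 0]) stool();
translate([717, 759, 0]) stool();
translate([-406, 198, 0]) stool();
translate([1840, 198, 0]) stool();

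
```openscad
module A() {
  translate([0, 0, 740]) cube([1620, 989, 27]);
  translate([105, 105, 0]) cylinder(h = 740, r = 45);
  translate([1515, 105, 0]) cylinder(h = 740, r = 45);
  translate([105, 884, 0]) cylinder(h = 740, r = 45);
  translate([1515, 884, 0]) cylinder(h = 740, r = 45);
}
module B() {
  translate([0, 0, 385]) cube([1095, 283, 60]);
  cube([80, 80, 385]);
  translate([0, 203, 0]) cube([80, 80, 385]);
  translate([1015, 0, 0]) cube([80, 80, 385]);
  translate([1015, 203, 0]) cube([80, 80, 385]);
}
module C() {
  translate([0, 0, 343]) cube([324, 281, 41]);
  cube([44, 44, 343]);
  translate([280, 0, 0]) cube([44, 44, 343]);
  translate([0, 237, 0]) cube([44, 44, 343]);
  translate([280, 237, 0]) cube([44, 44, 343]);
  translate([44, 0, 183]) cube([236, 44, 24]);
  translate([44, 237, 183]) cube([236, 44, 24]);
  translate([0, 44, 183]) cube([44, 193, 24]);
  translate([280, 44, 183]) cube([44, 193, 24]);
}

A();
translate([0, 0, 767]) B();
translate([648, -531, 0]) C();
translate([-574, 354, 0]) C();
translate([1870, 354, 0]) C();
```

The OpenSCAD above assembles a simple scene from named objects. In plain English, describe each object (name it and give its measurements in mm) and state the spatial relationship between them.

A is a rectangular dining table. The top is 1620×989×27 mm with its upper surface at z = 767 mm. It stands on four round legs of 90 mm diameter, each leg's bounding box inset 60 mm from the nearest pair of top edges, running from the floor to the underside of the top.

B is a long wooden bench with a 1095 mm (x) × 283 mm (y) seat, 60 mm thick, its top surface 445 mm above the floor. Four 80 mm square legs at the seat corners, flush with the edges, run from z = 0 to the seat underside.

C is a four-legged stool. The seat is a 324×281×41 mm slab whose top surface is at z = 384 mm; four square legs, each 44×44 mm in cross-section, run from the floor (z = 0) to the underside of the seat, each flush with a corner of the seat. Four stretchers, 44 mm wide and 24 mm tall, connect adjacent legs with their undersides at z = 183 mm, each running between the inner faces of the legs it joins and aligned with the legs' outer faces on the other axis.

The bench is on top of the table. Three stools sit around the table at the −y, −x, +x sides.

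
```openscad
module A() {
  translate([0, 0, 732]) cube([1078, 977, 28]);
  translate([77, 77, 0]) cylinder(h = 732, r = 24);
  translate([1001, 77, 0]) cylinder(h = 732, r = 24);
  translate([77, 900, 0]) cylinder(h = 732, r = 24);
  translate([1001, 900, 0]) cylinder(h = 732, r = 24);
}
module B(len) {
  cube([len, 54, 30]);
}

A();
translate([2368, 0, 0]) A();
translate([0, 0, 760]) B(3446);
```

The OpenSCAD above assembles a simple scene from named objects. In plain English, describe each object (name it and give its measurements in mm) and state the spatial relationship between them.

A is a table: top 1078 mm (x) × 977 mm (y), 28 mm thick, upper face at z = 760 mm, on four round legs of 48 mm diameter, each leg's bounding box inset 53 mm from the nearest pair of top edges, running from z = 0 to the bottom of the top.

B is a rectangular beam 3446 mm long (x), 54 mm deep (y), 30 mm thick (z).

The beam spans the tops of two tables placed 1290 mm apart, resting at z = 760 mm.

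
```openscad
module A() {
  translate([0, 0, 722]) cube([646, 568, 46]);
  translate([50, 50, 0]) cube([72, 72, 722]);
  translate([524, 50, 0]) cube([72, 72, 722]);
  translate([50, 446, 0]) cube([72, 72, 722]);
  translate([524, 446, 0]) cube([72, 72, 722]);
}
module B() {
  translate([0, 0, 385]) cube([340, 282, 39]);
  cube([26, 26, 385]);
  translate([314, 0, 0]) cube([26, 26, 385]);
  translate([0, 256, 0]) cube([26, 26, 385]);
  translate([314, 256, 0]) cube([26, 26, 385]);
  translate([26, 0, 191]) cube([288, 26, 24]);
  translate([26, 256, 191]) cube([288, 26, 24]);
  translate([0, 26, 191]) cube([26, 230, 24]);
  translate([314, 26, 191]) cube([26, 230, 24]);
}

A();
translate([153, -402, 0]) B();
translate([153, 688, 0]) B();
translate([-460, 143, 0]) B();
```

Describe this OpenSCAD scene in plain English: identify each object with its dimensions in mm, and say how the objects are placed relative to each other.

A is a table with a 646×568 mm rectangular top, 46 mm thick, top surface at z = 768 mm, supported by four 72×72 mm square legs, each inset 50 mm from the nearest pair of top edges, running from the floor.

B is a four-legged stool. The seat is 340×282 mm, 39 mm thick, top at z = 424 mm. It stands on four square legs, each 26×26 mm in cross-section, from z = 0 to the seat underside, each flush with a corner of the seat. Four stretchers, 26 mm wide and 24 mm tall, connect adjacent legs with their undersides at z = 191 mm, each running between the inner faces of the legs it joins and aligned with the legs' outer faces on the other axis.

Three stools sit around the table at the −y, +y, −x sides.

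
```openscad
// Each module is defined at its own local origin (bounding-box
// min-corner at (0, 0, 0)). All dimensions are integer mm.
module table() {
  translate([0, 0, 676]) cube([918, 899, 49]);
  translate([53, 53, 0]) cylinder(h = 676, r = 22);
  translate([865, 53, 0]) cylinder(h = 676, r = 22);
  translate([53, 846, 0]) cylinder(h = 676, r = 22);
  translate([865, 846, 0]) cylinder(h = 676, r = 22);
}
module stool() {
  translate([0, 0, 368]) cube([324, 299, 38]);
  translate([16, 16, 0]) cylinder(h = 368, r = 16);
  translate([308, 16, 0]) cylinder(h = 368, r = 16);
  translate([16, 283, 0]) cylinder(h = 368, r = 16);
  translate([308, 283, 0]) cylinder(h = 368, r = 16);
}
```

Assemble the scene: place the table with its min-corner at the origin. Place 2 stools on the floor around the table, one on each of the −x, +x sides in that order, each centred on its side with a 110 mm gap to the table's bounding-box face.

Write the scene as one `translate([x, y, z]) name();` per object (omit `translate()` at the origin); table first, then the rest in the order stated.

table();
translate([-434, 300, 0]) stool();
translate([1028, 300, 0]) stool();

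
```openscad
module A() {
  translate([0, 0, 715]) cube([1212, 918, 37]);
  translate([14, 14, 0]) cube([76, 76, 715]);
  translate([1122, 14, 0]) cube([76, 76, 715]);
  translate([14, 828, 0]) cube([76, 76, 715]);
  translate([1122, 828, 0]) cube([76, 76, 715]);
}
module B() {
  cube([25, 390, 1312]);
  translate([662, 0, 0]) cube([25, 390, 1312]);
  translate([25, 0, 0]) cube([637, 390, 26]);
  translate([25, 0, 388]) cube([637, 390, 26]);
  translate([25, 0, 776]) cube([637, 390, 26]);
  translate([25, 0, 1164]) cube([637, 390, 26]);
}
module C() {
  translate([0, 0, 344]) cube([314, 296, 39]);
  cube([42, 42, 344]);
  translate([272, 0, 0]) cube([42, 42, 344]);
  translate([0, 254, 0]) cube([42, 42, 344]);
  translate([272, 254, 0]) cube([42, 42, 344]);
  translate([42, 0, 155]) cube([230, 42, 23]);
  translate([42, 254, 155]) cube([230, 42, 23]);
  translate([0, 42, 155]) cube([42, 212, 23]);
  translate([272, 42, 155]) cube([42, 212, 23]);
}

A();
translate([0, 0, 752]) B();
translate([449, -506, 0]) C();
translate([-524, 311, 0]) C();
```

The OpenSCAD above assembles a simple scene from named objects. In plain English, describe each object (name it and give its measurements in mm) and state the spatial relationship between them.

A is a table with a 1212×918 mm rectangular top, 37 mm thick, top surface at z = 752 mm, supported by four 76×76 mm square legs, each inset 14 mm from the nearest pair of top edges, running from the floor.

B is an open bookshelf. Two side panels, each 25 mm thick, 390 mm deep and 1312 mm tall, stand 687 mm apart (outside-to-outside). Between them sit 4 shelves, each 26 mm thick and 390 mm deep, spanning the full gap between the sides. The bottom shelf rests on the floor (its underside at z = 0) and the clear gap between one shelf's top and the next shelf's underside is 362 mm.

C is a simple wooden stool: a rectangular seat 314 mm (x) by 296 mm (y), 39 mm thick, top face at z = 383 mm, on four square legs, each 42×42 mm in cross-section. The legs rest on z = 0, each flush with a corner of the seat. Four stretchers, 42 mm wide and 23 mm tall, connect adjacent legs with their undersides at z = 155 mm, each running between the inner faces of the legs it joins and aligned with the legs' outer faces on the other axis.

The bookshelf is on top of the table. Two stools sit around the table at the −y, −x sides.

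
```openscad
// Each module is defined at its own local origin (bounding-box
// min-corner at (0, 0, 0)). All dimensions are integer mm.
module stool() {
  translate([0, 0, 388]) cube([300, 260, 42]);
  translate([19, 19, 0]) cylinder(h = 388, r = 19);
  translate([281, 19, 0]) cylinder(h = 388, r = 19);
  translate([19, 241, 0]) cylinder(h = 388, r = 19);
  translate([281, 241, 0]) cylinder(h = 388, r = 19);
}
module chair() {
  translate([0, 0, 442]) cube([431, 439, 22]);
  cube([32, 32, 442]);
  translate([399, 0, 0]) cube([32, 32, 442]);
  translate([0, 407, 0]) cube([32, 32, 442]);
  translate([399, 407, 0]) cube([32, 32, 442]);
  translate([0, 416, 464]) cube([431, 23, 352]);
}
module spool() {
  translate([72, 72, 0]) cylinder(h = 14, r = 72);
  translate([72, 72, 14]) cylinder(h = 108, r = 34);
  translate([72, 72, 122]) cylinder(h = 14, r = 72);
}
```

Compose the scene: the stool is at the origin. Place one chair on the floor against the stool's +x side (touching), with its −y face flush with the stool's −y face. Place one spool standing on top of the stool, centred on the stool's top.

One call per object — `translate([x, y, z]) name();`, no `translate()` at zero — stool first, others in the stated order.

stool();
translate([300, 0, 0]) chair();
translate([78, 58, 430]) spool();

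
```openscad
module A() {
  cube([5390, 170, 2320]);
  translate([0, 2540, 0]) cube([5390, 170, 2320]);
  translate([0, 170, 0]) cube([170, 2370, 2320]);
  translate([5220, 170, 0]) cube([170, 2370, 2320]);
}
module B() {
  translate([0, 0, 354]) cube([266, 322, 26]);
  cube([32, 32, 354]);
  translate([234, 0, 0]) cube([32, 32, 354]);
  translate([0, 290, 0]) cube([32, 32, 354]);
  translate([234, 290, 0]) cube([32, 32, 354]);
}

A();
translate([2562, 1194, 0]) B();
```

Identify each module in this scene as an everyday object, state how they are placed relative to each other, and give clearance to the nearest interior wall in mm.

Clearances: x = 2392, y = 1024; minimum 1024 mm.

A is a house frame. B is a stool. The stool sits inside the house frame, centred. The clearance to the nearest interior wall is 1024 mm.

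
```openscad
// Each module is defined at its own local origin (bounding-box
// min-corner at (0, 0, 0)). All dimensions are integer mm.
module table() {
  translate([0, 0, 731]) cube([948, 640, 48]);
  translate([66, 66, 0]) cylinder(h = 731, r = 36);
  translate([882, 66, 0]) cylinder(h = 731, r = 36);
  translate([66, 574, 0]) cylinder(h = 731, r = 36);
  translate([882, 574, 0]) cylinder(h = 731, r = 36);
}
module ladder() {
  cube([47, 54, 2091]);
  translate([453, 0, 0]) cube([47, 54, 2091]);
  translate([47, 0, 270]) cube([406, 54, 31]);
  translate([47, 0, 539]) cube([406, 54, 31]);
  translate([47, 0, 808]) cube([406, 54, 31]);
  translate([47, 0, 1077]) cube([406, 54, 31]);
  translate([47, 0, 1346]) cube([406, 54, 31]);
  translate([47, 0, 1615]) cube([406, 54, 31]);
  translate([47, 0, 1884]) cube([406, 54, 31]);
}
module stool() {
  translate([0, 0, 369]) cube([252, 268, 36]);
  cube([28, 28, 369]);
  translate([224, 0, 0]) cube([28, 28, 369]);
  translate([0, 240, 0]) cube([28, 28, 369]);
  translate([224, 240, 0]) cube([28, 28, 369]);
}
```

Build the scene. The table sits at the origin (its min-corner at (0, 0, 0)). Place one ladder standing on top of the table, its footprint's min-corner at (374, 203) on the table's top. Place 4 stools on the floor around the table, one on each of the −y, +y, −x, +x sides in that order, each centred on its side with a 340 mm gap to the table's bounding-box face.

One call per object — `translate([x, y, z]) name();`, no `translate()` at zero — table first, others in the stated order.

table();
translate([374, 203, 779]) ladder();
translate([348, -608, 0]) stool();
translate([348, 980, 0]) stool();
translate([-592, 186, 0]) stool();
translate([1288, 186, 0]) stool();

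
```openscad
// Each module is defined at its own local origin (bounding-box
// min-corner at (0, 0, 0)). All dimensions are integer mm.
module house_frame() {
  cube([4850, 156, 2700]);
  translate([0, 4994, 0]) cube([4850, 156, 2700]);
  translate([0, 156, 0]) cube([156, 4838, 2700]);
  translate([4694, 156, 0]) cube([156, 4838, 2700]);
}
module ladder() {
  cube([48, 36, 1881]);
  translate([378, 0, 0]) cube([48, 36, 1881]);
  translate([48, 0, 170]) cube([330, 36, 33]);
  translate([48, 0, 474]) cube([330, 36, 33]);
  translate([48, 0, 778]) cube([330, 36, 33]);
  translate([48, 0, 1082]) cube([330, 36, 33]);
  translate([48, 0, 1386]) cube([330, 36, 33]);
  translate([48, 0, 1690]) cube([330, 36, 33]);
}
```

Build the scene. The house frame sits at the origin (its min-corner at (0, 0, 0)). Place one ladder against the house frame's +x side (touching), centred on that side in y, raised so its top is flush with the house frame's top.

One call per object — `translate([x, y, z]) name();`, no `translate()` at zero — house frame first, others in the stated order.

house_frame();
translate([4850, 2557, 819]) ladder();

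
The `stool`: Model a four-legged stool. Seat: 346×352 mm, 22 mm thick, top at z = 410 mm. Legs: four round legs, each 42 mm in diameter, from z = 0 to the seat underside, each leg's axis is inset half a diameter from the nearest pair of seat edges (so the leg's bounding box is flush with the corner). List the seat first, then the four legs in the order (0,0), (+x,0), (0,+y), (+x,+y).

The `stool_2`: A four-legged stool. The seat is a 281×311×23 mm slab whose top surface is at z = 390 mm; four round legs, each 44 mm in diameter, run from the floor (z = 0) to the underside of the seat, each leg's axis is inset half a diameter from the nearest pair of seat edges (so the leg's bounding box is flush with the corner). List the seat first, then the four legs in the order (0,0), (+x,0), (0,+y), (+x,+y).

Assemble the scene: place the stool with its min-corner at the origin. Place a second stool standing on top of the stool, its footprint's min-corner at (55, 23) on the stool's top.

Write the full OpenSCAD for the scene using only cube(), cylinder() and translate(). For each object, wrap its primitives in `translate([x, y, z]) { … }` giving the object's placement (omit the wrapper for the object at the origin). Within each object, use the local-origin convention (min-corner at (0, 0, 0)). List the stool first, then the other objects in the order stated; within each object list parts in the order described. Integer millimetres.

translate([0, 0, 388]) cube([346, 352, 22]);
translate([21, 21, 0]) cylinder(h = 388, r = 21);
translate([325, 21, 0]) cylinder(h = 388, r = 21);
translate([21, 331, 0]) cylinder(h = 388, r = 21);
translate([325, 331, 0]) cylinder(h = 388, r = 21);
translate([55, 23, 410]) {
  translate([0, 0, 367]) cube([281, 311, 23]);
  translate([22, 22, 0]) cylinder(h = 367, r = 22);
  translate([259, 22, 0]) cylinder(h = 367, r = 22);
  translate([22, 289, 0]) cylinder(h = 367, r = 22);
  translate([259, 289, 0]) cylinder(h = 367, r = 22);
}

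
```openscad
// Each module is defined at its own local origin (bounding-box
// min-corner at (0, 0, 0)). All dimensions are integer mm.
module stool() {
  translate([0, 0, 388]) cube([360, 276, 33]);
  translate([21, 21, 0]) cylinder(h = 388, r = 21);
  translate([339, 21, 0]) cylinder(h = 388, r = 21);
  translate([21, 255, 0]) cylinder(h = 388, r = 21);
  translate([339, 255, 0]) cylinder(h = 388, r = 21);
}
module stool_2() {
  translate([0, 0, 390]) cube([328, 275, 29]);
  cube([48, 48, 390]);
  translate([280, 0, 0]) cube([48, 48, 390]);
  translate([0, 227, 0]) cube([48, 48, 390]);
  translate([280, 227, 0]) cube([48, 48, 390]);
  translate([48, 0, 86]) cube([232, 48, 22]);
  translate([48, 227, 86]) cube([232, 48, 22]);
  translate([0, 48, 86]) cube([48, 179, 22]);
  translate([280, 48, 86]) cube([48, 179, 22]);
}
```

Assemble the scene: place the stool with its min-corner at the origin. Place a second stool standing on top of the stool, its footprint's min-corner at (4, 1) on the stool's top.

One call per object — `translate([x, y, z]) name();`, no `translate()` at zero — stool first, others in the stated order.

stool();
translate([4, 1, 421]) stool_2();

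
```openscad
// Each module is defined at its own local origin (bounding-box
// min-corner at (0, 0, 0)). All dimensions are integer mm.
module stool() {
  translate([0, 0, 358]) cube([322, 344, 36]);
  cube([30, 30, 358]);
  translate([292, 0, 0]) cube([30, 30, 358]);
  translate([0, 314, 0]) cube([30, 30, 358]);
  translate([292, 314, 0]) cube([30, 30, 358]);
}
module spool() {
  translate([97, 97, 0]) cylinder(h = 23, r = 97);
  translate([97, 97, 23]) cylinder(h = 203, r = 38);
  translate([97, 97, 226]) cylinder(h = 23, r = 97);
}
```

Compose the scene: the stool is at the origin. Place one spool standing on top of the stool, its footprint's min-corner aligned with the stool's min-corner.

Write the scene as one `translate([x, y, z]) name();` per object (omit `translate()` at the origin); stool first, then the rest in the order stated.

stool();
translate([0, 0, 394]) spool();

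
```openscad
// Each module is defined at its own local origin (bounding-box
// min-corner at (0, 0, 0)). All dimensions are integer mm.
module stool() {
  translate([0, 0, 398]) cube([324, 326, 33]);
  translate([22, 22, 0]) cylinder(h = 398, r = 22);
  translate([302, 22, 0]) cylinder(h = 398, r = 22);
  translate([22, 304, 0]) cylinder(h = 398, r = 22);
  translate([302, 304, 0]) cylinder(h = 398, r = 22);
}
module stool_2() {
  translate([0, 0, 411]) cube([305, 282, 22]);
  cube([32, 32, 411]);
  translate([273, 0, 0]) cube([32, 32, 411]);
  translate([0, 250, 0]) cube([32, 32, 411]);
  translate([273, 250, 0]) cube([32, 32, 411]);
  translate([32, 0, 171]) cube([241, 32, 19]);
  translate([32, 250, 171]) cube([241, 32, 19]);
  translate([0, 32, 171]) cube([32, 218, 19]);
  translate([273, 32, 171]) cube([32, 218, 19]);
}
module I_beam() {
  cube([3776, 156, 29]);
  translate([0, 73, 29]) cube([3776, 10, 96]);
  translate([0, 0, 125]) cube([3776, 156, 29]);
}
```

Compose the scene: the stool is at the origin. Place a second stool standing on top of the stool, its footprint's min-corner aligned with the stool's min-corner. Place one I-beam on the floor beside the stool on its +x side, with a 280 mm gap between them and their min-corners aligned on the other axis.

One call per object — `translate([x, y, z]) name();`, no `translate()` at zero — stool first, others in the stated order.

stool();
translate([0, 0, 431]) stool_2();
translate([604, 0, 0]) I_beam();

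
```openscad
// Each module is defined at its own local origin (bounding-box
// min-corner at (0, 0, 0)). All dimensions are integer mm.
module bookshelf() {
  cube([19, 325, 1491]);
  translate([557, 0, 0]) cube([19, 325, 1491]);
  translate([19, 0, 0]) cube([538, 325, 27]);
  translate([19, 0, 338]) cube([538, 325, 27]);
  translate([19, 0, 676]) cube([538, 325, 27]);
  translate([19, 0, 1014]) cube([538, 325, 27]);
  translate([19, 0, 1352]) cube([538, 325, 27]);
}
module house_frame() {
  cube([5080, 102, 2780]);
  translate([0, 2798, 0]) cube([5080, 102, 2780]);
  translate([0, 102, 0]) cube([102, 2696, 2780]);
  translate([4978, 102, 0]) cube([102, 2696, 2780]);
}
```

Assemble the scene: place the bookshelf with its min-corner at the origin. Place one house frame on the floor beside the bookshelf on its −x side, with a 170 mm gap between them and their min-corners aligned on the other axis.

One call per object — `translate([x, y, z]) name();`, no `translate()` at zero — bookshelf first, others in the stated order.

bookshelf();
translate([-5250, 0, 0]) house_frame();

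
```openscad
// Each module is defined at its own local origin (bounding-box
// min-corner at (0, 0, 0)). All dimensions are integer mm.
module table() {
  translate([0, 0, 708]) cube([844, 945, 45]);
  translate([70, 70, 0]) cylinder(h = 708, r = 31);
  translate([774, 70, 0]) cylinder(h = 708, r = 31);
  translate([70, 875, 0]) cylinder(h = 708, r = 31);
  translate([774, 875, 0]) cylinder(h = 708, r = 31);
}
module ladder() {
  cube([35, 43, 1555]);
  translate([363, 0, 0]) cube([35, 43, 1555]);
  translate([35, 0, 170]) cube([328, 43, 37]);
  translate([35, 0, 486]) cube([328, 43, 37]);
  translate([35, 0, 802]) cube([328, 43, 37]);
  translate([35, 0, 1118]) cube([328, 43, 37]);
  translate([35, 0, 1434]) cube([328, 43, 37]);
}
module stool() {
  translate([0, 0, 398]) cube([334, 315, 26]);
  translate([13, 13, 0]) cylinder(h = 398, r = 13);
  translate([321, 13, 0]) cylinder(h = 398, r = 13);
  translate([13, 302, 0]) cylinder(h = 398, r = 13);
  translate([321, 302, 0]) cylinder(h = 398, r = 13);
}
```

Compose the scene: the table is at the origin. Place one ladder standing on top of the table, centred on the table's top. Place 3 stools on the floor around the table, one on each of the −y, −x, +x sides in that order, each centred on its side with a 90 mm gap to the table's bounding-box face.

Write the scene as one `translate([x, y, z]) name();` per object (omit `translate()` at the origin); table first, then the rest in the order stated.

table();
translate([223, 451, 753]) ladder();
translate([255, -405, 0]) stool();
translate([-424, 315, 0]) stool();
translate([934, 315, 0]) stool();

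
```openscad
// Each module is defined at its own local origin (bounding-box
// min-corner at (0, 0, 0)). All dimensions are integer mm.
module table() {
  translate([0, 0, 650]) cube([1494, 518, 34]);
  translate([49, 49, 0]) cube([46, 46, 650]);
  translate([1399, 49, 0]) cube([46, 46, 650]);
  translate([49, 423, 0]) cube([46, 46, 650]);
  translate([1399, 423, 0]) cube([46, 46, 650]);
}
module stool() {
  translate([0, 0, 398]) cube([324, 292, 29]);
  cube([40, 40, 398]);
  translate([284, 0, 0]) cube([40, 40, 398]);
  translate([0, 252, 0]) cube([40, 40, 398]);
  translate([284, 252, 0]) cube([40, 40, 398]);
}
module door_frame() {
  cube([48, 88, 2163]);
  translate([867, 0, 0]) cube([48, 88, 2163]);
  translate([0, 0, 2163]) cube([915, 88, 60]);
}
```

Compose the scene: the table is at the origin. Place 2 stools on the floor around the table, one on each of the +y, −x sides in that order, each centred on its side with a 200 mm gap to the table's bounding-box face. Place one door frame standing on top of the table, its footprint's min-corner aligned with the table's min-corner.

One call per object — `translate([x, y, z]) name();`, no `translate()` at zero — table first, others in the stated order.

table();
translate([585, 718, 0]) stool();
translate([-524, 113, 0]) stool();
translate([0, 0, 684]) door_frame();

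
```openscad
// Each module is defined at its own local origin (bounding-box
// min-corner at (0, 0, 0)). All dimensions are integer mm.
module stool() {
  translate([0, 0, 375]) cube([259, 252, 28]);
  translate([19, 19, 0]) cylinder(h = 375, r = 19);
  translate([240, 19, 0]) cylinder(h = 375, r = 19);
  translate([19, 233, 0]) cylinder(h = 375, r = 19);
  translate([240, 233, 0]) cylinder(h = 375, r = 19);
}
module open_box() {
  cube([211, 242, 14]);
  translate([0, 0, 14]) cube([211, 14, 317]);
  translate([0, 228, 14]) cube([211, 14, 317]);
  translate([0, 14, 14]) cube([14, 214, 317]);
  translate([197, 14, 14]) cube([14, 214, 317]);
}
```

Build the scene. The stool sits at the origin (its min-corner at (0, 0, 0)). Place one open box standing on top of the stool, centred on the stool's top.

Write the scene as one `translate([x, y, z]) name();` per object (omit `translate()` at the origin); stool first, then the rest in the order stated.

stool();
translate([24, 5, 403]) open_box();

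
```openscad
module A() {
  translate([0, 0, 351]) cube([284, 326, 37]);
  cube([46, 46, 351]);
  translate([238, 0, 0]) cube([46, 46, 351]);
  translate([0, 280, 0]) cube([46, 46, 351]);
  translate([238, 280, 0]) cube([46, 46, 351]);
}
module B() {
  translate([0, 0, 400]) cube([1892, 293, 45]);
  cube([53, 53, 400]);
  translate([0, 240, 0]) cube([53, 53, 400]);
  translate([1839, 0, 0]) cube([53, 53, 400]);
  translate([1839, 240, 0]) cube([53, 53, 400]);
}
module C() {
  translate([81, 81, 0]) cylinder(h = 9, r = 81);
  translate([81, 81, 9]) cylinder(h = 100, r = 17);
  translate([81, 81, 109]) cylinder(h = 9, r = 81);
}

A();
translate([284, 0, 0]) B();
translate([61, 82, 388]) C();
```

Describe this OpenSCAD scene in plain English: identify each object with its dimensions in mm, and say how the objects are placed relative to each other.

A is a four-legged stool. The seat is 284×326 mm, 37 mm thick, top at z = 388 mm. It stands on four square legs, each 46×46 mm in cross-section, from z = 0 to the seat underside, each flush with a corner of the seat.

B is a bench: a 1892×293 mm seat slab, 45 mm thick, top at z = 445 mm, on four 53×53 mm square legs flush with the seat corners and standing on z = 0.

C is a spool: two coaxial disc flanges of radius 81 mm and thickness 9 mm, joined by a core cylinder of radius 17 mm and height 100 mm. The lower flange rests on z = 0 and the three cylinders share a vertical axis.

The bench is against the stool's +x side, with their −y faces flush. The spool is on top of the stool, centred.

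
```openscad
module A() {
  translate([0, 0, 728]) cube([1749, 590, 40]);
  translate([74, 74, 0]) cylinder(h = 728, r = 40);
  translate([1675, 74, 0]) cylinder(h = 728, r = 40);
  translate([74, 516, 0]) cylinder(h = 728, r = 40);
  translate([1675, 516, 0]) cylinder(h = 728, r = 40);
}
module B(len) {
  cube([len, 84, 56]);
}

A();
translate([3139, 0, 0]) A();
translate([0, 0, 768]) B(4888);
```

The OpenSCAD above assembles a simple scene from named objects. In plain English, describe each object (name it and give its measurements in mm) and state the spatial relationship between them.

A is a table: top 1749 mm (x) × 590 mm (y), 40 mm thick, upper face at z = 768 mm, on four round legs of 80 mm diameter, each leg's bounding box inset 34 mm from the nearest pair of top edges, running from z = 0 to the bottom of the top.

B is a rectangular beam 4888 mm long (x), 84 mm deep (y), 56 mm thick (z).

The beam spans the tops of two tables placed 1390 mm apart, resting at z = 768 mm.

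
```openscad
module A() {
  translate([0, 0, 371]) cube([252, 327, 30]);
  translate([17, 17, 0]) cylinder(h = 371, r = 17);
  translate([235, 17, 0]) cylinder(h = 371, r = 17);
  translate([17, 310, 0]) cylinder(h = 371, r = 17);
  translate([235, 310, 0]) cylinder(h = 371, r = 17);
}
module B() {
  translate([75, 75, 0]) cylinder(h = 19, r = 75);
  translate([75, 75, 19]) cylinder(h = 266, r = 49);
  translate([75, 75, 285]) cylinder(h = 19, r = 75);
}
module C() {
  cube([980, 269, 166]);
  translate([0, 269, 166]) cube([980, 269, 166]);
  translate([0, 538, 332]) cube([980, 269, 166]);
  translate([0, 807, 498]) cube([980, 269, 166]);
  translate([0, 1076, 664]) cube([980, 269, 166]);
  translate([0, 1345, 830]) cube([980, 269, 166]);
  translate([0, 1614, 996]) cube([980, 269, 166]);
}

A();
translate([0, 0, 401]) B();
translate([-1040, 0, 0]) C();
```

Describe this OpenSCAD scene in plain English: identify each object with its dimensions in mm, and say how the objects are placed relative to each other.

A is a simple wooden stool: a rectangular seat 252 mm (x) by 327 mm (y), 30 mm thick, top face at z = 401 mm, on four round legs, each 34 mm in diameter. The legs rest on z = 0, each leg's axis is inset half a diameter from the nearest pair of seat edges (so the leg's bounding box is flush with the corner).

B is a spool: two coaxial disc flanges of radius 75 mm and thickness 19 mm, joined by a core cylinder of radius 49 mm and height 266 mm. The lower flange rests on z = 0 and the three cylinders share a vertical axis.

C is a run of 7 identical solid stair steps. Each tread is 980×269 mm and each step block is 166 mm high. Step 1 rests on the floor; step k is offset from step 1 by (k−1)×269 mm in y and (k−1)×166 mm in z.

The spool is on top of the stool. The staircase is on the floor beside the stool on its −x side.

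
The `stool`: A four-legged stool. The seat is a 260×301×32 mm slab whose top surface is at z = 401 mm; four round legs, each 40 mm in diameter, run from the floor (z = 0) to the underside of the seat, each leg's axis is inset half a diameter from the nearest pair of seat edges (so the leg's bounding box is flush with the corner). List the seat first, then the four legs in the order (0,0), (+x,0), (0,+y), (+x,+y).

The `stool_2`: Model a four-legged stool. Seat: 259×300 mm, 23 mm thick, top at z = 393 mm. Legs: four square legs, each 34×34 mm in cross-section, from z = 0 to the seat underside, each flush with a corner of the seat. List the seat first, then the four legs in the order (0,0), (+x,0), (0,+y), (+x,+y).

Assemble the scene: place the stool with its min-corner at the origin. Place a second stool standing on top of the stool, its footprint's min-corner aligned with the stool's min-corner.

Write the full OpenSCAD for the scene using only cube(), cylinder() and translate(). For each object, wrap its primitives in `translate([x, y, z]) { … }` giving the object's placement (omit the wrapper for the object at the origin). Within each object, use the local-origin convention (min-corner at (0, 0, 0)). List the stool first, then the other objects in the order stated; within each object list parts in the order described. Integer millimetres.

translate([0, 0, 369]) cube([260, 301, 32]);
translate([20, 20, 0]) cylinder(h = 369, r = 20);
translate([240, 20, 0]) cylinder(h = 369, r = 20);
translate([20, 281, 0]) cylinder(h = 369, r = 20);
translate([240, 281, 0]) cylinder(h = 369, r = 20);
translate([0, 0, 401]) {
  translate([0, 0, 370]) cube([259, 300, 23]);
  cube([34, 34, 370]);
  translate([225, 0, 0]) cube([34, 34, 370]);
  translate([0, 266, 0]) cube([34, 34, 370]);
  translate([225, 266, 0]) cube([34, 34, 370]);
}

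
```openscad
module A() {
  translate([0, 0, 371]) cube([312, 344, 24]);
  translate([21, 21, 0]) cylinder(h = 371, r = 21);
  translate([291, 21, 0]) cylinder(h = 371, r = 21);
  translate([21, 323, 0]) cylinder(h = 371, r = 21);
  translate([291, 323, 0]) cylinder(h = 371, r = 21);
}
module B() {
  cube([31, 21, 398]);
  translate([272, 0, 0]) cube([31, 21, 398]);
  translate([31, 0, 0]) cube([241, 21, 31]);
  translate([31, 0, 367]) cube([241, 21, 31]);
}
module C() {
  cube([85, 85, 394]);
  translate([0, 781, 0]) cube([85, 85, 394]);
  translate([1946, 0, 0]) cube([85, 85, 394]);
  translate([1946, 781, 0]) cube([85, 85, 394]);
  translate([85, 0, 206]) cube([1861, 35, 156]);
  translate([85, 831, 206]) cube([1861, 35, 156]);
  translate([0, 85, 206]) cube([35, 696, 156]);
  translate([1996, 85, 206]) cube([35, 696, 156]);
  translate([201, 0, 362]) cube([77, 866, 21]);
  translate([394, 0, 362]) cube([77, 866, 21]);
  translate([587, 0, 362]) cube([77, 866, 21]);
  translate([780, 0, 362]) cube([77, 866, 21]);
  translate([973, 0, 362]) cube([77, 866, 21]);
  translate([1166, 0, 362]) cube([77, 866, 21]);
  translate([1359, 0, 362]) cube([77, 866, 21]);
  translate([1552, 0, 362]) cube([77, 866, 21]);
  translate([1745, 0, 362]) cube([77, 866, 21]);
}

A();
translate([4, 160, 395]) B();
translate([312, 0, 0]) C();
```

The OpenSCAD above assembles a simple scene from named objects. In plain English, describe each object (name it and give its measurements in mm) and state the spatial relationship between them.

A is a four-legged stool. The seat is a 312×344×24 mm slab whose top surface is at z = 395 mm; four round legs, each 42 mm in diameter, run from the floor (z = 0) to the underside of the seat, each leg's axis is inset half a diameter from the nearest pair of seat edges (so the leg's bounding box is flush with the corner).

B is a rectangular picture frame lying in the x–z plane (depth along y). The opening is 241 mm wide (x) by 336 mm tall (z), surrounded by a border 31 mm wide on all four sides. The frame is 21 mm deep and is made of two full-height vertical stiles with two horizontal rails fitted between them.

C is a bed frame 2031 mm long (x) by 866 mm wide (y). Four 85×85 mm corner posts, 394 mm tall, at the corners of the footprint. Four rails of 35 mm thickness and 156 mm height run between adjacent posts with their undersides at z = 206 mm, their outer faces flush with the outside of the frame (the two x-running rails run between the posts' inner faces; the two y-running rails run between the posts' inner faces). 9 slats, each 77 mm wide (x) and 21 mm thick, lie across the top of the two x-running rails, running the full 866 mm width of the frame in y; the slats are evenly spaced along x between the inner faces of the end posts with equal gaps (rounded down to the nearest mm) at the −x end and between each pair — any rounding remainder accumulates at the +x end.

The picture frame is on top of the stool. The bed frame is against the stool's +x side, with their −y faces flush.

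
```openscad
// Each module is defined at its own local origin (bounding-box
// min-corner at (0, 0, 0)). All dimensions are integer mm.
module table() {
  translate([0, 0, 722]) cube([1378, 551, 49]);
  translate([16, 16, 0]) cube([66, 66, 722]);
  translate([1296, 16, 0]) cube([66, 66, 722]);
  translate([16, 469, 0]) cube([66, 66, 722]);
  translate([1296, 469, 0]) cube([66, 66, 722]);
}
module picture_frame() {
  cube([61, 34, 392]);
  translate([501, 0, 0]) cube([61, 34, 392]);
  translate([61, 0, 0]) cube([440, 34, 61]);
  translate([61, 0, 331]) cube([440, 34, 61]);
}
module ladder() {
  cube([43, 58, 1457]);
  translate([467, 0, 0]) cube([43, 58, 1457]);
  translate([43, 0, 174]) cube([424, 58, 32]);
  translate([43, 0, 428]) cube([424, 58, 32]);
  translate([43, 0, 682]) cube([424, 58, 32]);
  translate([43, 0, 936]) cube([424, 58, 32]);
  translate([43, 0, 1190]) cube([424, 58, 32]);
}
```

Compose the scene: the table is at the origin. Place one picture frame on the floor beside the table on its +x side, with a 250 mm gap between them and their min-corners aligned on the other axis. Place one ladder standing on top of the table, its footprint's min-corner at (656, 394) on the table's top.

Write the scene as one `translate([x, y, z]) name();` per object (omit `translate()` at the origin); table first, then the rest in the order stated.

table();
translate([1628, 0, 0]) picture_frame();
translate([656, 394, 771]) ladder();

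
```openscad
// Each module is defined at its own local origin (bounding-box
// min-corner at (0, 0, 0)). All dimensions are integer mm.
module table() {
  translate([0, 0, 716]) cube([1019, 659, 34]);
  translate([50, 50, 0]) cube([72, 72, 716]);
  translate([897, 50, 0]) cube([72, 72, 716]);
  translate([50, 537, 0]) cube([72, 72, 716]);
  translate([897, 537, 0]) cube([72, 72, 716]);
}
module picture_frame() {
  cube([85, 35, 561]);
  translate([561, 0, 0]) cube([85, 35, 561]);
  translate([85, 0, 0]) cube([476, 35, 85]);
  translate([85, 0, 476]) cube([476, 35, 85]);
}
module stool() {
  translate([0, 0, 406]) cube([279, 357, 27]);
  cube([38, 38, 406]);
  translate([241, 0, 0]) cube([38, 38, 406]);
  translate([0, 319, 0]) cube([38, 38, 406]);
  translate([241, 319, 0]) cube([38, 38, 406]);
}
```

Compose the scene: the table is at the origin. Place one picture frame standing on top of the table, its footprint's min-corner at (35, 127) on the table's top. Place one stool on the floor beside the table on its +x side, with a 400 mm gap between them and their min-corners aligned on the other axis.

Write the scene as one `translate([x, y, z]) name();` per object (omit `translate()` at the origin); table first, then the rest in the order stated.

table();
translate([35, 127, 750]) picture_frame();
translate([1419, 0, 0]) stool();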